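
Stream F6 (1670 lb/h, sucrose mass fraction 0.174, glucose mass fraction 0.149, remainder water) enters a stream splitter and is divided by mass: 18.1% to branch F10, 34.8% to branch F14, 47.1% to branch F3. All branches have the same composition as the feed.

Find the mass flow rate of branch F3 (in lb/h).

786.6 lb/h

Branch F3 flow = 0.471×1670 = 786.57 lb/h.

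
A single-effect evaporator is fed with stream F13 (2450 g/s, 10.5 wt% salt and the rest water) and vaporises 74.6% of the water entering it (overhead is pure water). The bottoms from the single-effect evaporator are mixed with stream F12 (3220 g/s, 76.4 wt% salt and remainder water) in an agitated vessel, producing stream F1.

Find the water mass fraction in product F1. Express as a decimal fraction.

0.3264

Vapour removed = 0.746×0.895×2450 = 1635.8 g/s; concentrate = 814.21 g/s.
water reaching the mixer = 556.96 (from concentrate) + 3220×0.236 = 1316.9 g/s.
Product flow = 814.21 + 3220 = 4034.2 g/s; water fraction = 0.3264.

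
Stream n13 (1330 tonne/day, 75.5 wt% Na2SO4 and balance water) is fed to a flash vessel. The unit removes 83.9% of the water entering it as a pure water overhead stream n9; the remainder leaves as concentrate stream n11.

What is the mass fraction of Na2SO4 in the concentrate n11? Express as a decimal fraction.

Na2SO4 is not removed: 1330×0.755 = 1004.1 tonne/day of Na2SO4 enters n11.
water entering = 1330×0.245 = 325.85 tonne/day; overhead removed = 0.839×325.85 = 273.39 tonne/day.
Concentrate = 1330 − 273.39 = 1056.6 tonne/day.
Mass fraction = 1004.1/1056.6 = 0.9503.

0.9503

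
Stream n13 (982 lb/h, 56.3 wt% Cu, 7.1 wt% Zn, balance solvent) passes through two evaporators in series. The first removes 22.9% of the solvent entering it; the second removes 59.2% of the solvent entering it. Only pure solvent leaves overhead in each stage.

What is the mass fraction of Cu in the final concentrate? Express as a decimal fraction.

solvent in feed = 982×0.366 = 359.41 lb/h.
After stage 1: solvent left = (1−0.229)×359.41 = 277.11; stream total = 899.69 lb/h.
After stage 2: solvent left = (1−0.592)×277.11 = 113.06; final concentrate = 735.65 lb/h.
Cu fraction = 552.87/735.65 = 0.7515.

0.7515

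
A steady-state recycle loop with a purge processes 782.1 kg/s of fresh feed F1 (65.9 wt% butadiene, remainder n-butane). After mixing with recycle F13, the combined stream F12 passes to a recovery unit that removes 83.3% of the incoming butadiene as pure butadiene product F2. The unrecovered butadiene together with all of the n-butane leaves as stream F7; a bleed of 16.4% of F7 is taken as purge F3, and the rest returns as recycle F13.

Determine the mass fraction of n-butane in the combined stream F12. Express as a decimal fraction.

n-butane enters only via F1 and leaves only via the purge: 782.1×0.341 = 0.164×(n-butane in F7), and the recovery unit passes all n-butane, so n-butane in F12 = n-butane in F7 = 1626.2 kg/s.
butadiene in F12: m_A = 782.1×0.659 + (1−0.164)·(1−0.833)·m_A, so m_A = 515.4/0.8604 = 599.04 kg/s.
F12 = 599.04 + 1626.2 = 2225.2 kg/s.
n-butane fraction in F12 = 1626.2/2225.2 = 0.731.

0.731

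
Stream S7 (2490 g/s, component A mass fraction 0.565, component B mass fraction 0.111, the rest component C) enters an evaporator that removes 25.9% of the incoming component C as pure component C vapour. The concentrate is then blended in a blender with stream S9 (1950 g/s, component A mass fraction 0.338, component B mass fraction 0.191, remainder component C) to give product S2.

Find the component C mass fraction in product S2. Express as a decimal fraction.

0.358

Vapour removed = 0.259×0.324×2490 = 208.95 g/s; concentrate = 2281 g/s.
component C reaching the mixer = 597.81 (from concentrate) + 1950×0.471 = 1516.3 g/s.
Product flow = 2281 + 1950 = 4231 g/s; component C fraction = 0.358.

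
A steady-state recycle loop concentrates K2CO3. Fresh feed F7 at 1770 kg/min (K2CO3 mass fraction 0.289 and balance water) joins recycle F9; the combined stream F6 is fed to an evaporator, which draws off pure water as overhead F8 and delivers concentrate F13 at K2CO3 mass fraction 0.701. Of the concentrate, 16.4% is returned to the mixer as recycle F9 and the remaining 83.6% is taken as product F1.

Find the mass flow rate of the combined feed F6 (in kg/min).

1913 kg/min

Overall K2CO3 balance (none leaves overhead): K2CO3 in fresh feed = K2CO3 in product, i.e. 1770×0.289 = (1−0.164)·F13·0.701.
F13 = 511.53/(0.701×0.836) = 872.86 kg/min.
Recycle F9 = 0.164×872.86 = 143.15 kg/min.
Combined feed F6 = 1770 + 143.15 = 1913.1 kg/min.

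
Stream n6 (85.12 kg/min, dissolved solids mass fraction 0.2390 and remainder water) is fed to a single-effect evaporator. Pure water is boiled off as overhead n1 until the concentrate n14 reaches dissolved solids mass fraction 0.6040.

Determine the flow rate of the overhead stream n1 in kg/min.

51.44 kg/min

dissolved solids is conserved: 85.12×0.239 = 20.344 kg/min all reports to the concentrate.
Concentrate = 20.344/(target fraction) = 33.682 kg/min.
Overhead = 85.12 − 33.682 = 51.438 kg/min.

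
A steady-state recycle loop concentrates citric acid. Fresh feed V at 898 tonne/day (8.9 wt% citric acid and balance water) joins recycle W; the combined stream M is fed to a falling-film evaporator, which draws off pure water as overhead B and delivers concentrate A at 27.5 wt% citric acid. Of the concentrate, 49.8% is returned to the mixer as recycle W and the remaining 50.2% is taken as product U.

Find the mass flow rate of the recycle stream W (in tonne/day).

288.3 tonne/day

Overall citric acid balance (none leaves overhead): citric acid in fresh feed = citric acid in product, i.e. 898×0.089 = (1−0.498)·A·0.275.
A = 79.922/(0.275×0.502) = 578.94 tonne/day.
Recycle W = 0.498×578.94 = 288.31 tonne/day.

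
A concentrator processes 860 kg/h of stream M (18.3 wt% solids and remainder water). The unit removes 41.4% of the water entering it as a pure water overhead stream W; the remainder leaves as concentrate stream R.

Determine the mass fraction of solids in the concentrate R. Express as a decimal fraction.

solids is not removed: 860×0.183 = 157.38 kg/h of solids enters R.
water entering = 860×0.817 = 702.62 kg/h; overhead removed = 0.414×702.62 = 290.88 kg/h.
Concentrate = 860 − 290.88 = 569.12 kg/h.
Mass fraction = 157.38/569.12 = 0.277.

0.277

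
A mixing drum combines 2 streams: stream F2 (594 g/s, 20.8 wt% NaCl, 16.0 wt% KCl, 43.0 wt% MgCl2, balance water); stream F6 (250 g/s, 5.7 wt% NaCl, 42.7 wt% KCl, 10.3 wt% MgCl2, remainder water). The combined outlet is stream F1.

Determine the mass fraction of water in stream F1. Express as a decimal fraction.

0.2645

Total flow out = 594 + 250 = 844 g/s.
water in = 594×0.202 + 250×0.413 = 223.24 g/s.
water mass fraction in F1 = 223.24/844 = 0.2645.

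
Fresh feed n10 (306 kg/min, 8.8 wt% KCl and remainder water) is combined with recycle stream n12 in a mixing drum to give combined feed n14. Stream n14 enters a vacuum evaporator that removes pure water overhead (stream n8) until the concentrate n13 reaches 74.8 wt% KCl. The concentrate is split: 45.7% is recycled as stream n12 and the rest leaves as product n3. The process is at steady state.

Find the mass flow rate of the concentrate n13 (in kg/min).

66.3 kg/min

Overall KCl balance (none leaves overhead): KCl in fresh feed = KCl in product, i.e. 306×0.088 = (1−0.457)·n13·0.748.
n13 = 26.928/(0.748×0.543) = 66.298 kg/min.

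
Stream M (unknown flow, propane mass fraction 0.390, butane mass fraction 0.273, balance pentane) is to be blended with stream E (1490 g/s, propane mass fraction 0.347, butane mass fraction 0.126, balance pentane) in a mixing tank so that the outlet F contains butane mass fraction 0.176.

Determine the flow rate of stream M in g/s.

768 g/s

Let M be the unknown flow. Total out = 1490 + M.
butane balance: 187.74 + 0.273·M = 0.176·(1490 + M)
(0.273 − 0.176)·M = 0.176×1490 − 187.74 = 74.5
M = 74.5 / 0.097 = 768.04 g/s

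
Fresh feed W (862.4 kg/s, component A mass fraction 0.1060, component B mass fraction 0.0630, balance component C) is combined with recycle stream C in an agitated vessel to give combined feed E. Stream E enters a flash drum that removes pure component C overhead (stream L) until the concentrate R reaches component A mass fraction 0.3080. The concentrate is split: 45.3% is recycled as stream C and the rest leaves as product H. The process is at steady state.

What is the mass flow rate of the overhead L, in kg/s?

565.6 kg/s

Overall component A balance (none leaves overhead): component A in fresh feed = component A in product, i.e. 862.4×0.106 = (1−0.453)·R·0.308.
R = 91.414/(0.308×0.547) = 542.6 kg/s.
Recycle C = 0.453×542.6 = 245.8 kg/s.
Combined feed E = 862.4 + 245.8 = 1108.2 kg/s.
Overhead L = E − R = 1108.2 − 542.6 = 565.6 kg/s.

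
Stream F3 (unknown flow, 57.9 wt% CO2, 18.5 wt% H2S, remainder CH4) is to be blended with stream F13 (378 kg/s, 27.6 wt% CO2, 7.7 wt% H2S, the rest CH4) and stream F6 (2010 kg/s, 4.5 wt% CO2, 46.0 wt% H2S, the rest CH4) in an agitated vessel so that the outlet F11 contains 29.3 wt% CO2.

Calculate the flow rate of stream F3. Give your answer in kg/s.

Let F3 be the unknown flow. Total out = 2388 + F3.
CO2 balance: 194.78 + 0.579·F3 = 0.293·(2388 + F3)
(0.579 − 0.293)·F3 = 0.293×2388 − 194.78 = 504.91
F3 = 504.91 / 0.286 = 1765.4 kg/s

1765 kg/s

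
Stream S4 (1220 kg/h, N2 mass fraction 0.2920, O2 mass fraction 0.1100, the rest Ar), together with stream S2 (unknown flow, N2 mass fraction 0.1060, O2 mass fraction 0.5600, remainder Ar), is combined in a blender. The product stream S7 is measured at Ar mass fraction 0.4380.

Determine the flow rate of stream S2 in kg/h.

1877 kg/h

Let S2 be the unknown flow. Total out = 1220 + S2.
Ar balance: 729.56 + 0.334·S2 = 0.438·(1220 + S2)
(0.334 − 0.438)·S2 = 0.438×1220 − 729.56 = -195.2
S2 = -195.2 / -0.104 = 1876.9 kg/h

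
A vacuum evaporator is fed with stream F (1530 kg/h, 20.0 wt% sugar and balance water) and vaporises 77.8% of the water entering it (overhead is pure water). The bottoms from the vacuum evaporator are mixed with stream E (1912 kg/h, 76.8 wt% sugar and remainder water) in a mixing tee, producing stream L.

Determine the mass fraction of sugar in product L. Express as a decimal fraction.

Vapour removed = 0.778×0.800×1530 = 952.27 kg/h; concentrate = 577.73 kg/h.
sugar reaching the mixer = 306 (from concentrate) + 1912×0.768 = 1774.4 kg/h.
Product flow = 577.73 + 1912 = 2489.7 kg/h; sugar fraction = 0.7127.

0.7127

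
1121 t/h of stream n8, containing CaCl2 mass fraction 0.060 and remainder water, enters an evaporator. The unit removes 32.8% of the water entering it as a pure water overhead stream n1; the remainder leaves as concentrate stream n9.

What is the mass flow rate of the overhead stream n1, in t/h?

345.6 t/h

water entering = 1121×0.940 = 1053.7 t/h; overhead removed = 0.328×1053.7 = 345.63 t/h.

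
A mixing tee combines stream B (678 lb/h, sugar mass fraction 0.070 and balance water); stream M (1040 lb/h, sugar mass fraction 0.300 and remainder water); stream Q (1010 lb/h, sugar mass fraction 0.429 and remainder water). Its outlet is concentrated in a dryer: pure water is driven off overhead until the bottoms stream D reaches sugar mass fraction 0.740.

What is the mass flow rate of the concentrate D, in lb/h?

1071 lb/h

sugar entering = 678×0.070 + 1040×0.300 + 1010×0.429 = 792.75 lb/h.
All sugar reports to D, so D = 792.75/0.740 = 1071.3 lb/h.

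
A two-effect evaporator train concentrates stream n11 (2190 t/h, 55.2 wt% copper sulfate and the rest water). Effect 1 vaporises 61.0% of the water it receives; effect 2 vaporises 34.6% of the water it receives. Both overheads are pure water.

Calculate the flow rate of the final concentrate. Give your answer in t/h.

water in feed = 2190×0.448 = 981.12 t/h.
After stage 1: water left = (1−0.610)×981.12 = 382.64; stream total = 1591.5 t/h.
After stage 2: water left = (1−0.346)×382.64 = 250.24; final concentrate = 1459.1 t/h.

1459 t/h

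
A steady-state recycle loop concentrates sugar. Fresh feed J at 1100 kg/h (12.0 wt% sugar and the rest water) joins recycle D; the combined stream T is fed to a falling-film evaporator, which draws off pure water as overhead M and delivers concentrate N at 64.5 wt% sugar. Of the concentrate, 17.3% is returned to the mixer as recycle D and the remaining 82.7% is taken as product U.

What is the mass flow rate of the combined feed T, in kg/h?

1143 kg/h

Overall sugar balance (none leaves overhead): sugar in fresh feed = sugar in product, i.e. 1100×0.120 = (1−0.173)·N·0.645.
N = 132/(0.645×0.827) = 247.46 kg/h.
Recycle D = 0.173×247.46 = 42.811 kg/h.
Combined feed T = 1100 + 42.811 = 1142.8 kg/h.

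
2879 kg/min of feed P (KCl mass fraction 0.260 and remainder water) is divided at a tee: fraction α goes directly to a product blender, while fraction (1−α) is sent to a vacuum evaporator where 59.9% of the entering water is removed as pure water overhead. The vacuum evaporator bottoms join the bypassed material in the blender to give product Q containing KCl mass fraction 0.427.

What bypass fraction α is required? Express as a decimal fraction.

All 2879×0.260 = 748.54 kg/min of KCl reaches Q, so Q = 748.54/0.427 = 1753 kg/min and vapour = 1126 kg/min.
The evaporator receives (1−α)·2879 of feed at 0.740 water and removes 0.599 of that water:
0.599×0.740×(1−α)×2879 = 1126
(1−α) = 1126/1276.1 = 0.8823;  α = 0.1177.

0.118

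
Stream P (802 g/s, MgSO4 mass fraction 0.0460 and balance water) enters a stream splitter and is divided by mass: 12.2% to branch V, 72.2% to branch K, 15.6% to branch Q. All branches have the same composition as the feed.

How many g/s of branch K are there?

579 g/s

Branch K flow = 0.722×802 = 579.04 g/s.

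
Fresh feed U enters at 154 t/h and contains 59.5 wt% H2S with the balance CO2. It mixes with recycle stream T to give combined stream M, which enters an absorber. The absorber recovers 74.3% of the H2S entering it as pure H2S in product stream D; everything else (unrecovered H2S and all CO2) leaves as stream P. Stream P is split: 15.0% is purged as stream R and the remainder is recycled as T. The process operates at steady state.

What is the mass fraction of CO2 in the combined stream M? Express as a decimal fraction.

0.7801

CO2 enters only via U and leaves only via the purge: 154×0.405 = 0.150×(CO2 in P), and the absorber passes all CO2, so CO2 in M = CO2 in P = 415.8 t/h.
H2S in M: m_A = 154×0.595 + (1−0.150)·(1−0.743)·m_A, so m_A = 91.63/0.7815 = 117.24 t/h.
M = 117.24 + 415.8 = 533.04 t/h.
CO2 fraction in M = 415.8/533.04 = 0.7801.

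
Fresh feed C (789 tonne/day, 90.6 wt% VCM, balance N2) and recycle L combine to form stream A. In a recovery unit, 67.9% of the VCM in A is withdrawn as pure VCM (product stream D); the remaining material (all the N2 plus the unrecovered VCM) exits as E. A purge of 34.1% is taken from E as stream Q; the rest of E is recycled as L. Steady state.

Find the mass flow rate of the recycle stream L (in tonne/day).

335.1 tonne/day

N2 enters only via C and leaves only via the purge: 789×0.094 = 0.341×(N2 in E), and the recovery unit passes all N2, so N2 in A = N2 in E = 217.5 tonne/day.
VCM in A: m_A = 789×0.906 + (1−0.341)·(1−0.679)·m_A, so m_A = 714.83/0.7885 = 906.62 tonne/day.
E = (1−0.679)×906.62 + 217.5 = 508.52 tonne/day.
Recycle L = (1−0.341)×508.52 = 335.11 tonne/day.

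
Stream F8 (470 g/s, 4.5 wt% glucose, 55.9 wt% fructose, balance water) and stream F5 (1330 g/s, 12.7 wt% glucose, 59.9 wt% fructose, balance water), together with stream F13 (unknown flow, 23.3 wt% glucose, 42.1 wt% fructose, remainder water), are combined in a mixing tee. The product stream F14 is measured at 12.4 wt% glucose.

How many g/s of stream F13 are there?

Let F13 be the unknown flow. Total out = 1800 + F13.
glucose balance: 190.06 + 0.233·F13 = 0.124·(1800 + F13)
(0.233 − 0.124)·F13 = 0.124×1800 − 190.06 = 33.14
F13 = 33.14 / 0.109 = 304.04 g/s

304 g/s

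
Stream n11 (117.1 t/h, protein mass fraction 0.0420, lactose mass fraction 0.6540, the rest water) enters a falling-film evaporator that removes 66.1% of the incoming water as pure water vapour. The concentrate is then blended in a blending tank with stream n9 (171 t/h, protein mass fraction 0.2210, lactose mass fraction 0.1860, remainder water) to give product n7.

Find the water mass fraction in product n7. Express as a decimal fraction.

Vapour removed = 0.661×0.304×117.1 = 23.531 t/h; concentrate = 93.569 t/h.
water reaching the mixer = 12.068 (from concentrate) + 171×0.593 = 113.47 t/h.
Product flow = 93.569 + 171 = 264.57 t/h; water fraction = 0.4289.

0.4289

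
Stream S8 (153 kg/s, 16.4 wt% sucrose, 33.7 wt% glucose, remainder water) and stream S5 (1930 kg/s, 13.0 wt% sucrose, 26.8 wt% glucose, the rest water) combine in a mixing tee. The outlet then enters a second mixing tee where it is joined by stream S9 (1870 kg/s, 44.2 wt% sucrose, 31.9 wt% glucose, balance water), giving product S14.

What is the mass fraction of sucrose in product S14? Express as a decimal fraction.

0.279

Overall, product flow = 3953 kg/s.
sucrose in = 153×0.164 + 1930×0.130 + 1870×0.442 = 1102.5 kg/s.
sucrose fraction in S14 = 0.279.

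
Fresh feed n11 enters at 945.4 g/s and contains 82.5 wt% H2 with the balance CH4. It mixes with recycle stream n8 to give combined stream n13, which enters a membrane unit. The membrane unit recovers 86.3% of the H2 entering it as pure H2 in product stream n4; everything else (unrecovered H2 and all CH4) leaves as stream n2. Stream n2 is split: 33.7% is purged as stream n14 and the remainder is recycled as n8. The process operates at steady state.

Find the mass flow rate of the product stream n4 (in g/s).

H2 in n13: m_A = 945.4×0.825 + (1−0.337)·(1−0.863)·m_A, so m_A = 779.95/0.9092 = 857.88 g/s.
Product n4 = 0.863×857.88 = 740.35 g/s.

740.3 g/s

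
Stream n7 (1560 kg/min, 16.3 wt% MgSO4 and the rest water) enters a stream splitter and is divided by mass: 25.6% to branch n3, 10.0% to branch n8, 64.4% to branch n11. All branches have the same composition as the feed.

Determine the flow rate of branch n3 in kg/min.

Branch n3 flow = 0.256×1560 = 399.36 kg/min.

399.4 kg/min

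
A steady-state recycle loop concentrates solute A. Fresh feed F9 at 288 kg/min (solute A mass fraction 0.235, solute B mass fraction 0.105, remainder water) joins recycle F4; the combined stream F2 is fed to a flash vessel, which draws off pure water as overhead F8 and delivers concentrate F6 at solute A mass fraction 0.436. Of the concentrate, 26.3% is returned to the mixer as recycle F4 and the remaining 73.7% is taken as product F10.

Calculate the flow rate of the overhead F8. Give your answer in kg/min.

132.8 kg/min

Overall solute A balance (none leaves overhead): solute A in fresh feed = solute A in product, i.e. 288×0.235 = (1−0.263)·F6·0.436.
F6 = 67.68/(0.436×0.737) = 210.62 kg/min.
Recycle F4 = 0.263×210.62 = 55.394 kg/min.
Combined feed F2 = 288 + 55.394 = 343.39 kg/min.
Overhead F8 = F2 − F6 = 343.39 − 210.62 = 132.77 kg/min.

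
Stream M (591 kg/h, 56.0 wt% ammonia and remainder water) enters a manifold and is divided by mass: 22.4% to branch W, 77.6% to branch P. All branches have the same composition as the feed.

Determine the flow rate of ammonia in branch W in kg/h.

74.14 kg/h

Branch W total = 0.224×591 = 132.38 kg/h.
ammonia in W = 0.560×132.38 = 74.135 kg/h.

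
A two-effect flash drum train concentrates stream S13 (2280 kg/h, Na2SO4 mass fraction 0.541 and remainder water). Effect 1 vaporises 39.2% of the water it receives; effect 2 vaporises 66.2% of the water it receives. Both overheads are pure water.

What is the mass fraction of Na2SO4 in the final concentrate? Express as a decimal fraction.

0.852

water in feed = 2280×0.459 = 1046.5 kg/h.
After stage 1: water left = (1−0.392)×1046.5 = 636.28; stream total = 1869.8 kg/h.
After stage 2: water left = (1−0.662)×636.28 = 215.06; final concentrate = 1448.5 kg/h.
Na2SO4 fraction = 1233.5/1448.5 = 0.852.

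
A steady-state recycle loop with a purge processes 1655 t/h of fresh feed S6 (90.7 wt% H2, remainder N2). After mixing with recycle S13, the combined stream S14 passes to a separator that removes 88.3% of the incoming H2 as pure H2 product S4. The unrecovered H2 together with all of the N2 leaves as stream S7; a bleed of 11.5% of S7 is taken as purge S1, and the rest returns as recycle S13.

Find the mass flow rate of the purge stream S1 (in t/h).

176.4 t/h

N2 enters only via S6 and leaves only via the purge: 1655×0.093 = 0.115×(N2 in S7), and the separator passes all N2, so N2 in S14 = N2 in S7 = 1338.4 t/h.
H2 in S14: m_A = 1655×0.907 + (1−0.115)·(1−0.883)·m_A, so m_A = 1501.1/0.8965 = 1674.5 t/h.
S7 = (1−0.883)×1674.5 + 1338.4 = 1534.3 t/h.
Purge S1 = 0.115×1534.3 = 176.44 t/h.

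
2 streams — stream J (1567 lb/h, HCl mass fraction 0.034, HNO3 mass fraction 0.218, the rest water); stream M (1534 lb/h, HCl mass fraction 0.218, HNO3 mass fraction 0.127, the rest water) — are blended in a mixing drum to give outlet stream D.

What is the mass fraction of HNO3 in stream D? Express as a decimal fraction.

Total flow out = 1567 + 1534 = 3101 lb/h.
HNO3 in = 1567×0.218 + 1534×0.127 = 536.42 lb/h.
HNO3 mass fraction in D = 536.42/3101 = 0.173.

0.173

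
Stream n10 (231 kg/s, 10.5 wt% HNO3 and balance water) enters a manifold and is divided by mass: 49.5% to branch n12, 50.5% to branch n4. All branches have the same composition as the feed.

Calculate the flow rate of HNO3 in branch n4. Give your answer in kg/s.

Branch n4 total = 0.505×231 = 116.66 kg/s.
HNO3 in n4 = 0.105×116.66 = 12.249 kg/s.

12.25 kg/s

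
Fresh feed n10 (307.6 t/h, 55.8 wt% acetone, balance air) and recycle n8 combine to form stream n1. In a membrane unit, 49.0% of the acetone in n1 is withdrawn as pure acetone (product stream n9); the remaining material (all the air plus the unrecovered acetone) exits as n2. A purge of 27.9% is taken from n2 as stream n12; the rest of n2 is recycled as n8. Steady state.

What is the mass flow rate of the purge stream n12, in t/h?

174.6 t/h

air enters only via n10 and leaves only via the purge: 307.6×0.442 = 0.279×(air in n2), and the membrane unit passes all air, so air in n1 = air in n2 = 487.31 t/h.
acetone in n1: m_A = 307.6×0.558 + (1−0.279)·(1−0.490)·m_A, so m_A = 171.64/0.6323 = 271.46 t/h.
n2 = (1−0.490)×271.46 + 487.31 = 625.75 t/h.
Purge n12 = 0.279×625.75 = 174.59 t/h.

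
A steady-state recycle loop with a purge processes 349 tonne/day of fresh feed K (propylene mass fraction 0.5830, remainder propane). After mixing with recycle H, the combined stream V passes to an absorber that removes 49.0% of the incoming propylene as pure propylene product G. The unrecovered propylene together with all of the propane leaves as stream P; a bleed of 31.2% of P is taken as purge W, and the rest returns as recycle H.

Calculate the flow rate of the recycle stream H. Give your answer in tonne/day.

propane enters only via K and leaves only via the purge: 349×0.417 = 0.312×(propane in P), and the absorber passes all propane, so propane in V = propane in P = 466.45 tonne/day.
propylene in V: m_A = 349×0.583 + (1−0.312)·(1−0.490)·m_A, so m_A = 203.47/0.6491 = 313.45 tonne/day.
P = (1−0.490)×313.45 + 466.45 = 626.31 tonne/day.
Recycle H = (1−0.312)×626.31 = 430.9 tonne/day.

430.9 tonne/day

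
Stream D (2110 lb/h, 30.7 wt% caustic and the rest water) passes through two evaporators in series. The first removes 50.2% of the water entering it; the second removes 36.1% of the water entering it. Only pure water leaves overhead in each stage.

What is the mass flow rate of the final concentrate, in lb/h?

water in feed = 2110×0.693 = 1462.2 lb/h.
After stage 1: water left = (1−0.502)×1462.2 = 728.19; stream total = 1376 lb/h.
After stage 2: water left = (1−0.361)×728.19 = 465.31; final concentrate = 1113.1 lb/h.

1113 lb/h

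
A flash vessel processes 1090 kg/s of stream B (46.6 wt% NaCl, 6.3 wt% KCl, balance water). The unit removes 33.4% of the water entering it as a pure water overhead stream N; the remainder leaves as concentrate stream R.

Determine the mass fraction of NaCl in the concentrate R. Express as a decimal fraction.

NaCl is not removed: 1090×0.466 = 507.94 kg/s of NaCl enters R.
water entering = 1090×0.471 = 513.39 kg/s; overhead removed = 0.334×513.39 = 171.47 kg/s.
Concentrate = 1090 − 171.47 = 918.53 kg/s.
Mass fraction = 507.94/918.53 = 0.553.

0.553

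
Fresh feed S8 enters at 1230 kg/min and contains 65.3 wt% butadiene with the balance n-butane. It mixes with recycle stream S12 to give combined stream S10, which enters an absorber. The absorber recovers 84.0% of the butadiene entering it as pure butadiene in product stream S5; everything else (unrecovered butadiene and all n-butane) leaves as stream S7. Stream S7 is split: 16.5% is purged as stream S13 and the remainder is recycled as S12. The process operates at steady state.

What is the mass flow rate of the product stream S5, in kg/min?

778.7 kg/min

butadiene in S10: m_A = 1230×0.653 + (1−0.165)·(1−0.840)·m_A, so m_A = 803.19/0.8664 = 927.04 kg/min.
Product S5 = 0.840×927.04 = 778.72 kg/min.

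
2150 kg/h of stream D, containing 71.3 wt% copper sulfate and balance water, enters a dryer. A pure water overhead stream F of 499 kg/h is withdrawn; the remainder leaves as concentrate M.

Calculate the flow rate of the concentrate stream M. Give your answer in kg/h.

Concentrate = 2150 − 499 = 1651 kg/h.

1651 kg/h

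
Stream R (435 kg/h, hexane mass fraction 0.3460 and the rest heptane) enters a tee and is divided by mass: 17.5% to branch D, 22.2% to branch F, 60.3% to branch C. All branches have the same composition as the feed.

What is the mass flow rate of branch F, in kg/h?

Branch F flow = 0.222×435 = 96.57 kg/h.

96.57 kg/h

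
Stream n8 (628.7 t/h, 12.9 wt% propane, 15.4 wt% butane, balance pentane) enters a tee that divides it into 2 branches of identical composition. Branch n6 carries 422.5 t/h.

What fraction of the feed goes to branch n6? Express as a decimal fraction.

0.672

Fraction to n6 = 422.5/628.7 = 0.6720.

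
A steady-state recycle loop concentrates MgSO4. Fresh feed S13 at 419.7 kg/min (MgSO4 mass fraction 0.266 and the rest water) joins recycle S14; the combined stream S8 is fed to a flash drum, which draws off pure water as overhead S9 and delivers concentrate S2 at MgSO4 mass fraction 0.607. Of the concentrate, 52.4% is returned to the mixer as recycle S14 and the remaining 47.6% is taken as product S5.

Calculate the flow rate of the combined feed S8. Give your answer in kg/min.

622.2 kg/min

Overall MgSO4 balance (none leaves overhead): MgSO4 in fresh feed = MgSO4 in product, i.e. 419.7×0.266 = (1−0.524)·S2·0.607.
S2 = 111.64/(0.607×0.476) = 386.39 kg/min.
Recycle S14 = 0.524×386.39 = 202.47 kg/min.
Combined feed S8 = 419.7 + 202.47 = 622.17 kg/min.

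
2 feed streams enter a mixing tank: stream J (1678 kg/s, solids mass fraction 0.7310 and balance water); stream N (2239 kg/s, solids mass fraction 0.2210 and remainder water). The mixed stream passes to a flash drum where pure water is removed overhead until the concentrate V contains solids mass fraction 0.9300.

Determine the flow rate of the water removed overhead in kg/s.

solids entering = 1678×0.731 + 2239×0.221 = 1721.4 kg/s.
All solids reports to V, so V = 1721.4/0.930 = 1851 kg/s.
Total feed = 3917 kg/s; overhead = 3917 − 1851 = 2066 kg/s.

2066 kg/s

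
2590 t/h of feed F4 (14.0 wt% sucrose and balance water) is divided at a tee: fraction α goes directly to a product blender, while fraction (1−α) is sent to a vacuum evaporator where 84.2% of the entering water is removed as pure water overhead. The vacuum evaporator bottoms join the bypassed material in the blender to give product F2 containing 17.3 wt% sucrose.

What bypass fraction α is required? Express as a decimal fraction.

All 2590×0.140 = 362.6 t/h of sucrose reaches F2, so F2 = 362.6/0.173 = 2096 t/h and vapour = 494.05 t/h.
The evaporator receives (1−α)·2590 of feed at 0.860 water and removes 0.842 of that water:
0.842×0.860×(1−α)×2590 = 494.05
(1−α) = 494.05/1875.5 = 0.2634;  α = 0.7366.

0.737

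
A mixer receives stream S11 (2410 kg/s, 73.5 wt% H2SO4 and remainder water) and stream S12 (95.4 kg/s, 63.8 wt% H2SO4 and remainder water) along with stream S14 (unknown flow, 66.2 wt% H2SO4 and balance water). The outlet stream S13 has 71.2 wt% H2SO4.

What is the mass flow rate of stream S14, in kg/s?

967.4 kg/s

Let S14 be the unknown flow. Total out = 2505.4 + S14.
H2SO4 balance: 1832.2 + 0.662·S14 = 0.712·(2505.4 + S14)
(0.662 − 0.712)·S14 = 0.712×2505.4 − 1832.2 = -48.37
S14 = -48.37 / -0.050 = 967.41 kg/s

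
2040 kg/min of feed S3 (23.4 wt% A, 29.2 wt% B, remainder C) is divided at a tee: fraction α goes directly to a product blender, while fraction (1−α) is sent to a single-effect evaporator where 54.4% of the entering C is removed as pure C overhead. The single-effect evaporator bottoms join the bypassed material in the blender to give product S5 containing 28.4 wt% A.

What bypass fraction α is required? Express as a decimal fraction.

All 2040×0.234 = 477.36 kg/min of A reaches S5, so S5 = 477.36/0.284 = 1680.8 kg/min and vapour = 359.15 kg/min.
The evaporator receives (1−α)·2040 of feed at 0.474 C and removes 0.544 of that C:
0.544×0.474×(1−α)×2040 = 359.15
(1−α) = 359.15/526.03 = 0.6828;  α = 0.3172.

0.317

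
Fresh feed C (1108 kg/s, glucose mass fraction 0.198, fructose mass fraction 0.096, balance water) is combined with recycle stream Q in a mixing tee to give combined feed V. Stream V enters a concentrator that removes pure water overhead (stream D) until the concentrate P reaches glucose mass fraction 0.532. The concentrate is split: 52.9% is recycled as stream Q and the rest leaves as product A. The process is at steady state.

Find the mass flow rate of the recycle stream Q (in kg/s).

Overall glucose balance (none leaves overhead): glucose in fresh feed = glucose in product, i.e. 1108×0.198 = (1−0.529)·P·0.532.
P = 219.38/(0.532×0.471) = 875.53 kg/s.
Recycle Q = 0.529×875.53 = 463.16 kg/s.

463.2 kg/s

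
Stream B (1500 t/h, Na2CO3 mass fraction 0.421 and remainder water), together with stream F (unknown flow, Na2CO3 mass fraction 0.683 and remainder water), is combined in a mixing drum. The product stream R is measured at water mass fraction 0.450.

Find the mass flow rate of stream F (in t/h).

Let F be the unknown flow. Total out = 1500 + F.
water balance: 868.5 + 0.317·F = 0.450·(1500 + F)
(0.317 − 0.450)·F = 0.450×1500 − 868.5 = -193.5
F = -193.5 / -0.133 = 1454.9 t/h

1455 t/h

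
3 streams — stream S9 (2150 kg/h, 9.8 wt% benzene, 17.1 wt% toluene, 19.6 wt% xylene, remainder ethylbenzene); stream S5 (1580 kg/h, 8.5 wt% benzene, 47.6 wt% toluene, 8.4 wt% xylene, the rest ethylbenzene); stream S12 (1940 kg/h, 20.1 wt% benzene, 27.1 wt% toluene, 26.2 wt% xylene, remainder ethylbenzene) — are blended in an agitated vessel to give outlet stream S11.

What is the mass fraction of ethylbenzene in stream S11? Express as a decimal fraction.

0.393

Total flow out = 2150 + 1580 + 1940 = 5670 kg/h.
ethylbenzene in = 2150×0.535 + 1580×0.355 + 1940×0.266 = 2227.2 kg/h.
ethylbenzene mass fraction in S11 = 2227.2/5670 = 0.393.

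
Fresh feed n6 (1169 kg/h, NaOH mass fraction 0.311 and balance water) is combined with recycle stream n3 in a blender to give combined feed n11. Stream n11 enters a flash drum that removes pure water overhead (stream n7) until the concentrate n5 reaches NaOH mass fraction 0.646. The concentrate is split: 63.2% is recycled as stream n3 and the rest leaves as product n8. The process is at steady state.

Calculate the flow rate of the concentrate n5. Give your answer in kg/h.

Overall NaOH balance (none leaves overhead): NaOH in fresh feed = NaOH in product, i.e. 1169×0.311 = (1−0.632)·n5·0.646.
n5 = 363.56/(0.646×0.368) = 1529.3 kg/h.

1529 kg/h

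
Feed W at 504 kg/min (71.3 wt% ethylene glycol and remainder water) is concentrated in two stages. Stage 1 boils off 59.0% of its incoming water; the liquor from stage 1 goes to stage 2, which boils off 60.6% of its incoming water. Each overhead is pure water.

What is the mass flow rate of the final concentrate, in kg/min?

382.7 kg/min

water in feed = 504×0.287 = 144.65 kg/min.
After stage 1: water left = (1−0.590)×144.65 = 59.306; stream total = 418.66 kg/min.
After stage 2: water left = (1−0.606)×59.306 = 23.366; final concentrate = 382.72 kg/min.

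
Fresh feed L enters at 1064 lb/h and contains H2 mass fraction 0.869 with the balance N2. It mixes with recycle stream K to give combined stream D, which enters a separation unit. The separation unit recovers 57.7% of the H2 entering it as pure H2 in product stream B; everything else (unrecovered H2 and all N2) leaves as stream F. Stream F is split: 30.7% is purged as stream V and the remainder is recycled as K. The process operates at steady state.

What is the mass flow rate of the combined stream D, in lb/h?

N2 enters only via L and leaves only via the purge: 1064×0.131 = 0.307×(N2 in F), and the separation unit passes all N2, so N2 in D = N2 in F = 454.02 lb/h.
H2 in D: m_A = 1064×0.869 + (1−0.307)·(1−0.577)·m_A, so m_A = 924.62/0.7069 = 1308.1 lb/h.
D = 1308.1 + 454.02 = 1762.1 lb/h.

1762 lb/h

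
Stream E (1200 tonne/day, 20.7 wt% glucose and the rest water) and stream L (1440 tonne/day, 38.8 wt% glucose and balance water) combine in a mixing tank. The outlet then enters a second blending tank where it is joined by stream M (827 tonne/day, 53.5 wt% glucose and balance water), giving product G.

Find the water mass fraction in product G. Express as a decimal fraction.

0.640

Overall, product flow = 3467 tonne/day.
water in = 1200×0.793 + 1440×0.612 + 827×0.465 = 2217.4 tonne/day.
water fraction in G = 0.640.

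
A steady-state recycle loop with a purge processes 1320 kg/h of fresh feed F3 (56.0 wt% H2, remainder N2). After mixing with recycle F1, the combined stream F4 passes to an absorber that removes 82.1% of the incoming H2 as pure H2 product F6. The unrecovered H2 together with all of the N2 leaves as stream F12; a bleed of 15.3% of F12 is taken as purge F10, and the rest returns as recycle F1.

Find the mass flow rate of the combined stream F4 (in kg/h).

N2 enters only via F3 and leaves only via the purge: 1320×0.440 = 0.153×(N2 in F12), and the absorber passes all N2, so N2 in F4 = N2 in F12 = 3796.1 kg/h.
H2 in F4: m_A = 1320×0.560 + (1−0.153)·(1−0.821)·m_A, so m_A = 739.2/0.8484 = 871.3 kg/h.
F4 = 871.3 + 3796.1 = 4667.4 kg/h.

4667 kg/h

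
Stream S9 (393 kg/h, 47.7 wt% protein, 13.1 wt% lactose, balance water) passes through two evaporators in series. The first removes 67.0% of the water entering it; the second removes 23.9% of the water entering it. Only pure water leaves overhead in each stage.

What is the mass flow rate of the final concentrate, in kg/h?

water in feed = 393×0.392 = 154.06 kg/h.
After stage 1: water left = (1−0.670)×154.06 = 50.838; stream total = 289.78 kg/h.
After stage 2: water left = (1−0.239)×50.838 = 38.688; final concentrate = 277.63 kg/h.

277.6 kg/h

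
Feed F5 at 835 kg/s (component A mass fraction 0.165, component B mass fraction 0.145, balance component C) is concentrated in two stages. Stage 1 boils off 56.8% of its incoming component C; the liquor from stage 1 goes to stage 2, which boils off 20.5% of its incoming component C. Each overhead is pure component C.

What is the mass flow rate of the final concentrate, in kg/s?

component C in feed = 835×0.690 = 576.15 kg/s.
After stage 1: component C left = (1−0.568)×576.15 = 248.9; stream total = 507.75 kg/s.
After stage 2: component C left = (1−0.205)×248.9 = 197.87; final concentrate = 456.72 kg/s.

456.7 kg/s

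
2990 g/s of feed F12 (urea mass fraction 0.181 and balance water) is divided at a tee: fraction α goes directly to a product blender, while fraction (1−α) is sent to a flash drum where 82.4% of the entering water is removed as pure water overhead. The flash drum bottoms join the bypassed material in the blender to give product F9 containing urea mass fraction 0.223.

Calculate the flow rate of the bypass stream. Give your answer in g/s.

2156 g/s

All 2990×0.181 = 541.19 g/s of urea reaches F9, so F9 = 541.19/0.223 = 2426.9 g/s and vapour = 563.14 g/s.
The evaporator receives (1−α)·2990 of feed at 0.819 water and removes 0.824 of that water:
0.824×0.819×(1−α)×2990 = 563.14
(1−α) = 563.14/2017.8 = 0.2791;  α = 0.7209.
Bypass flow = 0.7209×2990 = 2155.5 g/s.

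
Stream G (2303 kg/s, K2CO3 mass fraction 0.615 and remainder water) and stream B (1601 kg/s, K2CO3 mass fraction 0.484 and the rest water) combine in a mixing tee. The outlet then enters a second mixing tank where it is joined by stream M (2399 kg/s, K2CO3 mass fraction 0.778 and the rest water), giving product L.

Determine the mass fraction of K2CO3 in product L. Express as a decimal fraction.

Overall, product flow = 6303 kg/s.
K2CO3 in = 2303×0.615 + 1601×0.484 + 2399×0.778 = 4057.7 kg/s.
K2CO3 fraction in L = 0.644.

0.644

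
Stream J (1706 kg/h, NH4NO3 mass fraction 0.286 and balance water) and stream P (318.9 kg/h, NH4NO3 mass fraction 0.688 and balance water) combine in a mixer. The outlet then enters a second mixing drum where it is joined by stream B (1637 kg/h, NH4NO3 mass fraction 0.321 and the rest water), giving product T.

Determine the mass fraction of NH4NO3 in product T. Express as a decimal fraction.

Overall, product flow = 3661.9 kg/h.
NH4NO3 in = 1706×0.286 + 318.9×0.688 + 1637×0.321 = 1232.8 kg/h.
NH4NO3 fraction in T = 0.337.

0.337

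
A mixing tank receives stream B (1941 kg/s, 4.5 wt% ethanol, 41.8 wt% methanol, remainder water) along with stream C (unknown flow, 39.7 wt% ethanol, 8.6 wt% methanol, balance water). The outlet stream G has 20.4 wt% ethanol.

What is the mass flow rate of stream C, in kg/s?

1599 kg/s

Let C be the unknown flow. Total out = 1941 + C.
ethanol balance: 87.345 + 0.397·C = 0.204·(1941 + C)
(0.397 − 0.204)·C = 0.204×1941 − 87.345 = 308.62
C = 308.62 / 0.193 = 1599.1 kg/s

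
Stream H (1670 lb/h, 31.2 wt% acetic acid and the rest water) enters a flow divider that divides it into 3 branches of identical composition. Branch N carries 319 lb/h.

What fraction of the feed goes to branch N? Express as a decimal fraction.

Fraction to N = 319/1670 = 0.1910.

0.191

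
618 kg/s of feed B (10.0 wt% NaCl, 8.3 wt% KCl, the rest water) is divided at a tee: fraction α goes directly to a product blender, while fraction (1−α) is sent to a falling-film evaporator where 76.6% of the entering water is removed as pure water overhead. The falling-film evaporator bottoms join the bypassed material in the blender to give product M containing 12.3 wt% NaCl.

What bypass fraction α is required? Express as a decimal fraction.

All 618×0.100 = 61.8 kg/s of NaCl reaches M, so M = 61.8/0.123 = 502.44 kg/s and vapour = 115.56 kg/s.
The evaporator receives (1−α)·618 of feed at 0.817 water and removes 0.766 of that water:
0.766×0.817×(1−α)×618 = 115.56
(1−α) = 115.56/386.76 = 0.2988;  α = 0.7012.

0.701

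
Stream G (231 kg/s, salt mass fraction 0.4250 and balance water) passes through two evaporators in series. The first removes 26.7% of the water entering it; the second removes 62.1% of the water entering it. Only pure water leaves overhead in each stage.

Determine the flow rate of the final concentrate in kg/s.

135.1 kg/s

water in feed = 231×0.575 = 132.82 kg/s.
After stage 1: water left = (1−0.267)×132.82 = 97.361; stream total = 195.54 kg/s.
After stage 2: water left = (1−0.621)×97.361 = 36.9; final concentrate = 135.07 kg/s.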